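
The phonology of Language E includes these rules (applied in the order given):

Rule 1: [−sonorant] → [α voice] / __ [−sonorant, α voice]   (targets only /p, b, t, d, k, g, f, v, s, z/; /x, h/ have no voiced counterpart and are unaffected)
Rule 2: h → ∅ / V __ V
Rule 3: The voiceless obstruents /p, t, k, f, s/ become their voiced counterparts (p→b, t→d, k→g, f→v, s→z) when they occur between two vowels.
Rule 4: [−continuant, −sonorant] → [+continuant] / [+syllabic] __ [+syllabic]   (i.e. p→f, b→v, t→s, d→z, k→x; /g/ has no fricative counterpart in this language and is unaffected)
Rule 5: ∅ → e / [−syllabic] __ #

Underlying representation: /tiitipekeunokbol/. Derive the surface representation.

Rule 1 (regressive voicing assimilation): /k/ precedes the voiced obstruent /b/, so it voices to [g] by assimilation. /tiitipekeunokbol/ → tiitipekeunogbol.
Rule 2 (intervocalic h-deletion): no segment meets the environment; /tiitipekeunogbol/ is unchanged.
Rule 3 (intervocalic voicing): /t/ is a voiceless obstruent between vowels /i/ and /i/, so it voices to [d]. /p/ is a voiceless obstruent between vowels /i/ and /e/, so it voices to [b]. /k/ is a voiceless obstruent between vowels /e/ and /e/, so it voices to [g]. /tiitipekeunogbol/ → tiidibegeunogbol.
Rule 4 (intervocalic spirantization): /d/ is a stop between vowels /i/ and /i/, so it spirantizes to the fricative [z]. /b/ is a stop between vowels /i/ and /e/, so it spirantizes to the fricative [v]. /tiidibegeunogbol/ → tiizivegeunogbol.
Rule 5 (final e-epenthesis): the form ends in the consonant /l/, so [e] is inserted word-finally. /tiizivegeunogbol/ → tiizivegeunogbole.

tiizivegeunogbole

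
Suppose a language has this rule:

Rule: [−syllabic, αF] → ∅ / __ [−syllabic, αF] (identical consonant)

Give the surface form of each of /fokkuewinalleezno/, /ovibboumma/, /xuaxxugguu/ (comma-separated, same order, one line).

/fokkuewinalleezno/: /kk/ is a geminate; the first /k/ deletes. /ll/ is a geminate; the first /l/ deletes. → [fokuewinaleezno].
/ovibboumma/: /bb/ is a geminate; the first /b/ deletes. /mm/ is a geminate; the first /m/ deletes. → [ovibouma].
/xuaxxugguu/: /xx/ is a geminate; the first /x/ deletes. /gg/ is a geminate; the first /g/ deletes. → [xuaxuguu].

fokuewinaleezno, ovibouma, xuaxuguu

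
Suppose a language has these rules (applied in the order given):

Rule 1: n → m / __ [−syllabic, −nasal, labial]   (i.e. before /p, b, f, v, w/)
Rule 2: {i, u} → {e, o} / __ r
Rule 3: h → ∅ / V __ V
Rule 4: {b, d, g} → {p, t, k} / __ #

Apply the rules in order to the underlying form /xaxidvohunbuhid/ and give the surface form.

xaxidvoumbuit

Rule 1 (nasal place assimilation): /n/ precedes the labial consonant /b/, so it assimilates in place to [m]. /xaxidvohunbuhid/ → xaxidvohumbuhid.
Rule 2 (pre-rhotic lowering): no segment meets the environment; /xaxidvohumbuhid/ is unchanged.
Rule 3 (intervocalic h-deletion): /h/ occurs between vowels /o/ and /u/, so it deletes. /h/ occurs between vowels /u/ and /i/, so it deletes. /xaxidvohumbuhid/ → xaxidvoumbuid.
Rule 4 (final devoicing): /d/ is a voiced stop in word-final position, so it devoices to [t]. /xaxidvoumbuid/ → xaxidvoumbuit.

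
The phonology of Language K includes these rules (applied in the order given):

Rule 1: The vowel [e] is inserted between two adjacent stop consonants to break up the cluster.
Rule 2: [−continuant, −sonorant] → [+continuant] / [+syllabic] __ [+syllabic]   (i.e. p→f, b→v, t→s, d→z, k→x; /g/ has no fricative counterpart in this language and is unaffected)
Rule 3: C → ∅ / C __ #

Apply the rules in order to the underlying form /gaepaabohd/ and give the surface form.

gaefaavoh

Rule 1 (stop-cluster e-epenthesis): no segment meets the environment; /gaepaabohd/ is unchanged.
Rule 2 (intervocalic spirantization): /p/ is a stop between vowels /e/ and /a/, so it spirantizes to the fricative [f]. /b/ is a stop between vowels /a/ and /o/, so it spirantizes to the fricative [v]. /gaepaabohd/ → gaefaavohd.
Rule 3 (final cluster simplification): /d/ is the second consonant of a word-final cluster /hd/, so it deletes. /gaefaavohd/ → gaefaavoh.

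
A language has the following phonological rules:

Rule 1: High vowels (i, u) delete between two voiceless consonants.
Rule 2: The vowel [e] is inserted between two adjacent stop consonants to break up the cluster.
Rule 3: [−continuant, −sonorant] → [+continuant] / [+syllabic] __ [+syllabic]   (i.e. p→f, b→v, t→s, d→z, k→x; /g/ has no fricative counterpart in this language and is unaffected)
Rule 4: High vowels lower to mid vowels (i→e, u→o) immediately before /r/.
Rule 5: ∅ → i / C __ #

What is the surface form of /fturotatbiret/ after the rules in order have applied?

Rule 1 (high vowel syncope): no segment meets the environment; /fturotatbiret/ is unchanged.
Rule 2 (stop-cluster e-epenthesis): /t/ and /b/ form a stop–stop cluster, so [e] is inserted between them. /fturotatbiret/ → fturotatebiret.
Rule 3 (intervocalic spirantization): /t/ is a stop between vowels /o/ and /a/, so it spirantizes to the fricative [s]. /t/ is a stop between vowels /a/ and /e/, so it spirantizes to the fricative [s]. /b/ is a stop between vowels /e/ and /i/, so it spirantizes to the fricative [v]. /fturotatebiret/ → fturosaseviret.
Rule 4 (pre-rhotic lowering): /u/ is a high vowel immediately before /r/, so it lowers to [o]. /i/ is a high vowel immediately before /r/, so it lowers to [e]. /fturosaseviret/ → ftorosaseveret.
Rule 5 (final i-epenthesis): the form ends in the consonant /t/, so [i] is inserted word-finally. /ftorosaseveret/ → ftorosasevereti.

ftorosasevereti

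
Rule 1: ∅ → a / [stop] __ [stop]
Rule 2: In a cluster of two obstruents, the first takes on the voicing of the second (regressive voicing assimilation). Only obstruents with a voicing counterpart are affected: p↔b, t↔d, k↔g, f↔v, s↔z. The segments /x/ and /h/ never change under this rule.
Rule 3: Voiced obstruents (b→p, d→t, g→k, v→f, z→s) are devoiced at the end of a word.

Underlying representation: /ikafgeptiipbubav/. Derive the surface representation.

ikavgepatiipabubaf

Rule 1 (stop-cluster a-epenthesis): /p/ and /t/ form a stop–stop cluster, so [a] is inserted between them. /p/ and /b/ form a stop–stop cluster, so [a] is inserted between them. /ikafgeptiipbubav/ → ikafgepatiipabubav.
Rule 2 (regressive voicing assimilation): /f/ precedes the voiced obstruent /g/, so it voices to [v] by assimilation. /ikafgepatiipabubav/ → ikavgepatiipabubav.
Rule 3 (final devoicing): /v/ is a voiced obstruent in word-final position, so it devoices to [f]. /ikavgepatiipabubav/ → ikavgepatiipabubaf.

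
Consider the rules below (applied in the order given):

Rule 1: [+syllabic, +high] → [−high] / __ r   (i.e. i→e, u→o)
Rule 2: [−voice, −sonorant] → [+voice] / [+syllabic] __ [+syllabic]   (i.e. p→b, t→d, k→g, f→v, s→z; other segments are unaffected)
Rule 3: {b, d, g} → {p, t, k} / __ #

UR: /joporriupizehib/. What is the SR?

joborriubizehip

Rule 1 (pre-rhotic lowering): no segment meets the environment; /joporriupizehib/ is unchanged.
Rule 2 (intervocalic voicing): /p/ is a voiceless obstruent between vowels /o/ and /o/, so it voices to [b]. /p/ is a voiceless obstruent between vowels /u/ and /i/, so it voices to [b]. /joporriupizehib/ → joborriubizehib.
Rule 3 (final devoicing): /b/ is a voiced stop in word-final position, so it devoices to [p]. /joborriubizehib/ → joborriubizehip.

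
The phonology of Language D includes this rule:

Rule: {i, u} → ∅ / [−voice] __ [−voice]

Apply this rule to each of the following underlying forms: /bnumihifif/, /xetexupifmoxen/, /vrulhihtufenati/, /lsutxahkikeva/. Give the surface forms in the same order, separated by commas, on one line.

/bnumihifif/: /i/ is a high vowel flanked by voiceless consonants /h/ and /f/, so it deletes. /i/ is a high vowel flanked by voiceless consonants /f/ and /f/, so it deletes. → [bnumihff].
/xetexupifmoxen/: /u/ is a high vowel flanked by voiceless consonants /x/ and /p/, so it deletes. /i/ is a high vowel flanked by voiceless consonants /p/ and /f/, so it deletes. → [xetexpfmoxen].
/vrulhihtufenati/: /i/ is a high vowel flanked by voiceless consonants /h/ and /h/, so it deletes. /u/ is a high vowel flanked by voiceless consonants /t/ and /f/, so it deletes. → [vrulhhtfenati].
/lsutxahkikeva/: /u/ is a high vowel flanked by voiceless consonants /s/ and /t/, so it deletes. /i/ is a high vowel flanked by voiceless consonants /k/ and /k/, so it deletes. → [lstxahkkeva].

bnumihff, xetexpfmoxen, vrulhhtfenati, lstxahkkeva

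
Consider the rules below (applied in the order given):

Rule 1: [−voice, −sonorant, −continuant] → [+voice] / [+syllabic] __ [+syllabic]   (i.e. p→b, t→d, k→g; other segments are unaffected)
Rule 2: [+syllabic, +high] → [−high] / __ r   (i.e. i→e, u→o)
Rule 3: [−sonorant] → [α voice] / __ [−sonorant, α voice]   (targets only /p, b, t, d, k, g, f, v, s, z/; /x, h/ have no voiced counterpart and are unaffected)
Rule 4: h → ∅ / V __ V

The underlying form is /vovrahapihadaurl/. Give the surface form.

vovraabiadaorl

Rule 1 (intervocalic voicing): /p/ is a voiceless stop between vowels /a/ and /i/, so it voices to [b]. /vovrahapihadaurl/ → vovrahabihadaurl.
Rule 2 (pre-rhotic lowering): /u/ is a high vowel immediately before /r/, so it lowers to [o]. /vovrahabihadaurl/ → vovrahabihadaorl.
Rule 3 (regressive voicing assimilation): no segment meets the environment; /vovrahabihadaorl/ is unchanged.
Rule 4 (intervocalic h-deletion): /h/ occurs between vowels /a/ and /a/, so it deletes. /h/ occurs between vowels /i/ and /a/, so it deletes. /vovrahabihadaorl/ → vovraabiadaorl.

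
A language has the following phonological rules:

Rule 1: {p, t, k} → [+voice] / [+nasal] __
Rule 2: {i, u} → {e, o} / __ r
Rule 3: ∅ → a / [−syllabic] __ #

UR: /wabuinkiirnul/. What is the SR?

Rule 1 (post-nasal voicing): /k/ is a voiceless stop immediately after the nasal /n/, so it voices to [g]. /wabuinkiirnul/ → wabuingiirnul.
Rule 2 (pre-rhotic lowering): /i/ is a high vowel immediately before /r/, so it lowers to [e]. /wabuingiirnul/ → wabuingiernul.
Rule 3 (final a-epenthesis): the form ends in the consonant /l/, so [a] is inserted word-finally. /wabuingiernul/ → wabuingiernula.

wabuingiernula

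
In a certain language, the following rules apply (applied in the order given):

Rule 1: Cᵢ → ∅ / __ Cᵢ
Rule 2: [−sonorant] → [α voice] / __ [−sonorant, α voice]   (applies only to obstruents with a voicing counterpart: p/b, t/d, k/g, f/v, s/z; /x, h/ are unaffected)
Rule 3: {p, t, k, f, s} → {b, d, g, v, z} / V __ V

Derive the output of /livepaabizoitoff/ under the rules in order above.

livebaabizoidof

Rule 1 (degemination): /ff/ is a geminate; the first /f/ deletes. /livepaabizoitoff/ → livepaabizoitof.
Rule 2 (regressive voicing assimilation): no segment meets the environment; /livepaabizoitof/ is unchanged.
Rule 3 (intervocalic voicing): /p/ is a voiceless obstruent between vowels /e/ and /a/, so it voices to [b]. /t/ is a voiceless obstruent between vowels /i/ and /o/, so it voices to [d]. /livepaabizoitof/ → livebaabizoidof.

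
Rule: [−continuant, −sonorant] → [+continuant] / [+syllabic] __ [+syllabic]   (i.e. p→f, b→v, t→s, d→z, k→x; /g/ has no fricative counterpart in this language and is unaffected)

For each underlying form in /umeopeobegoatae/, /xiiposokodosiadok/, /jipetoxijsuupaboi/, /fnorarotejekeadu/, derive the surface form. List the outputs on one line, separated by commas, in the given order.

umeofeovegoasae, xiifosoxozosiazok, jifesoxijsuufavoi, fnorarosejexeazu

/umeopeobegoatae/: /p/ is a stop between vowels /o/ and /e/, so it spirantizes to the fricative [f]. /b/ is a stop between vowels /o/ and /e/, so it spirantizes to the fricative [v]. /t/ is a stop between vowels /a/ and /a/, so it spirantizes to the fricative [s]. → [umeofeovegoasae].
/xiiposokodosiadok/: /p/ is a stop between vowels /i/ and /o/, so it spirantizes to the fricative [f]. /k/ is a stop between vowels /o/ and /o/, so it spirantizes to the fricative [x]. /d/ is a stop between vowels /o/ and /o/, so it spirantizes to the fricative [z]. /d/ is a stop between vowels /a/ and /o/, so it spirantizes to the fricative [z]. → [xiifosoxozosiazok].
/jipetoxijsuupaboi/: /p/ is a stop between vowels /i/ and /e/, so it spirantizes to the fricative [f]. /t/ is a stop between vowels /e/ and /o/, so it spirantizes to the fricative [s]. /p/ is a stop between vowels /u/ and /a/, so it spirantizes to the fricative [f]. /b/ is a stop between vowels /a/ and /o/, so it spirantizes to the fricative [v]. → [jifesoxijsuufavoi].
/fnorarotejekeadu/: /t/ is a stop between vowels /o/ and /e/, so it spirantizes to the fricative [s]. /k/ is a stop between vowels /e/ and /e/, so it spirantizes to the fricative [x]. /d/ is a stop between vowels /a/ and /u/, so it spirantizes to the fricative [z]. → [fnorarosejexeazu].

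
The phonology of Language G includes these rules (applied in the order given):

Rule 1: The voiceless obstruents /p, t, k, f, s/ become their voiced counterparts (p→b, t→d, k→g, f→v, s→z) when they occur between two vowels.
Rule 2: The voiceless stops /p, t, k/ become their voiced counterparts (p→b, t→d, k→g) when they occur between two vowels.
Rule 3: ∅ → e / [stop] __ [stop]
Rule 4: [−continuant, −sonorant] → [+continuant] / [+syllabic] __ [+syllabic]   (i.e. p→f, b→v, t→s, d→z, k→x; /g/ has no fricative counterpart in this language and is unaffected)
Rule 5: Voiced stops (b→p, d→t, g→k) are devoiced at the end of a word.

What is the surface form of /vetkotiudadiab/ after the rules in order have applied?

Rule 1 (intervocalic voicing): /t/ is a voiceless obstruent between vowels /o/ and /i/, so it voices to [d]. /vetkotiudadiab/ → vetkodiudadiab.
Rule 2 (intervocalic voicing): no segment meets the environment; /vetkodiudadiab/ is unchanged.
Rule 3 (stop-cluster e-epenthesis): /t/ and /k/ form a stop–stop cluster, so [e] is inserted between them. /vetkodiudadiab/ → vetekodiudadiab.
Rule 4 (intervocalic spirantization): /t/ is a stop between vowels /e/ and /e/, so it spirantizes to the fricative [s]. /k/ is a stop between vowels /e/ and /o/, so it spirantizes to the fricative [x]. /d/ is a stop between vowels /o/ and /i/, so it spirantizes to the fricative [z]. /d/ is a stop between vowels /u/ and /a/, so it spirantizes to the fricative [z]. /d/ is a stop between vowels /a/ and /i/, so it spirantizes to the fricative [z]. /vetekodiudadiab/ → vesexoziuzaziab.
Rule 5 (final devoicing): /b/ is a voiced stop in word-final position, so it devoices to [p]. /vesexoziuzaziab/ → vesexoziuzaziap.

vesexoziuzaziap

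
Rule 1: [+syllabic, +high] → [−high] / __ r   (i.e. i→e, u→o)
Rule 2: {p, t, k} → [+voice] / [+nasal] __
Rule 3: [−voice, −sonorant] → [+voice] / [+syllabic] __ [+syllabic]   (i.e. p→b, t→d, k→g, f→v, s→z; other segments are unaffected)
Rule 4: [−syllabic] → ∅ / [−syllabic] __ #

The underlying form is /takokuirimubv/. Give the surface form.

tagoguerimub

Rule 1 (pre-rhotic lowering): /i/ is a high vowel immediately before /r/, so it lowers to [e]. /takokuirimubv/ → takokuerimubv.
Rule 2 (post-nasal voicing): no segment meets the environment; /takokuerimubv/ is unchanged.
Rule 3 (intervocalic voicing): /k/ is a voiceless obstruent between vowels /a/ and /o/, so it voices to [g]. /k/ is a voiceless obstruent between vowels /o/ and /u/, so it voices to [g]. /takokuerimubv/ → tagoguerimubv.
Rule 4 (final cluster simplification): /v/ is the second consonant of a word-final cluster /bv/, so it deletes. /tagoguerimubv/ → tagoguerimub.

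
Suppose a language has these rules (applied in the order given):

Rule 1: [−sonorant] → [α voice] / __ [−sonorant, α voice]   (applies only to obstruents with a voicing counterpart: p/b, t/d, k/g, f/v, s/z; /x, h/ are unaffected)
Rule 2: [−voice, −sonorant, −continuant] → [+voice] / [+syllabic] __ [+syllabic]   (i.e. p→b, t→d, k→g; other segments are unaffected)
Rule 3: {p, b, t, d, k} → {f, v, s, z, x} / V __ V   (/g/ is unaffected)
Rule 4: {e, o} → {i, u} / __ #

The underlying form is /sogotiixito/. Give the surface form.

Rule 1 (regressive voicing assimilation): no segment meets the environment; /sogotiixito/ is unchanged.
Rule 2 (intervocalic voicing): /t/ is a voiceless stop between vowels /o/ and /i/, so it voices to [d]. /t/ is a voiceless stop between vowels /i/ and /o/, so it voices to [d]. /sogotiixito/ → sogodiixido.
Rule 3 (intervocalic spirantization): /d/ is a stop between vowels /o/ and /i/, so it spirantizes to the fricative [z]. /d/ is a stop between vowels /i/ and /o/, so it spirantizes to the fricative [z]. /sogodiixido/ → sogoziixizo.
Rule 4 (final vowel raising): /o/ is a mid vowel in word-final position, so it raises to [u]. /sogoziixizo/ → sogoziixizu.

sogoziixizu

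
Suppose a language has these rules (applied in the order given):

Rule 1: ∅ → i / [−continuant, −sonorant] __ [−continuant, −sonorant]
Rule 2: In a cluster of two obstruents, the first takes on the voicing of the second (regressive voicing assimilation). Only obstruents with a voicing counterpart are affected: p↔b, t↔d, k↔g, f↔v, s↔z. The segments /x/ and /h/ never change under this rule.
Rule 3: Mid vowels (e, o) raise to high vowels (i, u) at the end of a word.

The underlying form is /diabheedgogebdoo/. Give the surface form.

diapheedigogebidou

Rule 1 (stop-cluster i-epenthesis): /d/ and /g/ form a stop–stop cluster, so [i] is inserted between them. /b/ and /d/ form a stop–stop cluster, so [i] is inserted between them. /diabheedgogebdoo/ → diabheedigogebidoo.
Rule 2 (regressive voicing assimilation): /b/ precedes the voiceless obstruent /h/, so it devoices to [p] by assimilation. /diabheedigogebidoo/ → diapheedigogebidoo.
Rule 3 (final vowel raising): /o/ is a mid vowel in word-final position, so it raises to [u]. /diapheedigogebidoo/ → diapheedigogebidou.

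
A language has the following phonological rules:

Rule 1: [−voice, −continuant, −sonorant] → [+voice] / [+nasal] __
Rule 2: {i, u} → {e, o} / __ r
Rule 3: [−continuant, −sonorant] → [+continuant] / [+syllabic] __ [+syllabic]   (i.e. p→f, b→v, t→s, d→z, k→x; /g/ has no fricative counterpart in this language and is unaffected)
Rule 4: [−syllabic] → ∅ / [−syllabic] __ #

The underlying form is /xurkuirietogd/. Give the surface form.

Rule 1 (post-nasal voicing): no segment meets the environment; /xurkuirietogd/ is unchanged.
Rule 2 (pre-rhotic lowering): /u/ is a high vowel immediately before /r/, so it lowers to [o]. /i/ is a high vowel immediately before /r/, so it lowers to [e]. /xurkuirietogd/ → xorkuerietogd.
Rule 3 (intervocalic spirantization): /t/ is a stop between vowels /e/ and /o/, so it spirantizes to the fricative [s]. /xorkuerietogd/ → xorkueriesogd.
Rule 4 (final cluster simplification): /d/ is the second consonant of a word-final cluster /gd/, so it deletes. /xorkueriesogd/ → xorkueriesog.

xorkueriesog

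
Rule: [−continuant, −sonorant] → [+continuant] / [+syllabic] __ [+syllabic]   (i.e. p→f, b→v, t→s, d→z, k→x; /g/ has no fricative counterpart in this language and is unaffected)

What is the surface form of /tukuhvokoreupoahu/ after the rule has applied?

/k/ is a stop between vowels /u/ and /u/, so it spirantizes to the fricative [x].
/k/ is a stop between vowels /o/ and /o/, so it spirantizes to the fricative [x].
/p/ is a stop between vowels /u/ and /o/, so it spirantizes to the fricative [f].
Surface form: [tuxuhvoxoreufoahu].

tuxuhvoxoreufoahu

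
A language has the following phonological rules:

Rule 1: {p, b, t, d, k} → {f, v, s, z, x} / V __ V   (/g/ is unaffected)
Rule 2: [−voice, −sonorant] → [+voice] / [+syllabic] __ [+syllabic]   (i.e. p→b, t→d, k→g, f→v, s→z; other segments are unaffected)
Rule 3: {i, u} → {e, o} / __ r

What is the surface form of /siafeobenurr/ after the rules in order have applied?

Rule 1 (intervocalic spirantization): /b/ is a stop between vowels /o/ and /e/, so it spirantizes to the fricative [v]. /siafeobenurr/ → siafeovenurr.
Rule 2 (intervocalic voicing): /f/ is a voiceless obstruent between vowels /a/ and /e/, so it voices to [v]. /siafeovenurr/ → siaveovenurr.
Rule 3 (pre-rhotic lowering): /u/ is a high vowel immediately before /r/, so it lowers to [o]. /siaveovenurr/ → siaveovenorr.

siaveovenorr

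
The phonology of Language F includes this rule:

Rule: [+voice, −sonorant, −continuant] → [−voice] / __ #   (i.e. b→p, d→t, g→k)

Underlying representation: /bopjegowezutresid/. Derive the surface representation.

/d/ is a voiced stop in word-final position, so it devoices to [t].
Surface form: [bopjegowezutresit].

bopjegowezutresit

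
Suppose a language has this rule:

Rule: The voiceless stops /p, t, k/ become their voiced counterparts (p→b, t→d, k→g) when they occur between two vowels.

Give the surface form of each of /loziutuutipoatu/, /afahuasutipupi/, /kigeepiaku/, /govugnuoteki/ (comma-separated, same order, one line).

/loziutuutipoatu/: /t/ is a voiceless stop between vowels /u/ and /u/, so it voices to [d]. /t/ is a voiceless stop between vowels /u/ and /i/, so it voices to [d]. /p/ is a voiceless stop between vowels /i/ and /o/, so it voices to [b]. /t/ is a voiceless stop between vowels /a/ and /u/, so it voices to [d]. → [loziuduudiboadu].
/afahuasutipupi/: /t/ is a voiceless stop between vowels /u/ and /i/, so it voices to [d]. /p/ is a voiceless stop between vowels /i/ and /u/, so it voices to [b]. /p/ is a voiceless stop between vowels /u/ and /i/, so it voices to [b]. → [afahuasudibubi].
/kigeepiaku/: /p/ is a voiceless stop between vowels /e/ and /i/, so it voices to [b]. /k/ is a voiceless stop between vowels /a/ and /u/, so it voices to [g]. → [kigeebiagu].
/govugnuoteki/: /t/ is a voiceless stop between vowels /o/ and /e/, so it voices to [d]. /k/ is a voiceless stop between vowels /e/ and /i/, so it voices to [g]. → [govugnuodegi].

loziuduudiboadu, afahuasudibubi, kigeebiagu, govugnuodegi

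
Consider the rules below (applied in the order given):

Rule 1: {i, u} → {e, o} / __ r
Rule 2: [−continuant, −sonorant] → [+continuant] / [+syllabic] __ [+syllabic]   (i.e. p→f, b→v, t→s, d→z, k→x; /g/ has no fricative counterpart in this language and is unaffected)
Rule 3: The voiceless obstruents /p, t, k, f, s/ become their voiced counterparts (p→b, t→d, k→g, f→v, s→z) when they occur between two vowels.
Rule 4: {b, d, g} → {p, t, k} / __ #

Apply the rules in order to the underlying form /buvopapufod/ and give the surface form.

buvovavuvot

Rule 1 (pre-rhotic lowering): no segment meets the environment; /buvopapufod/ is unchanged.
Rule 2 (intervocalic spirantization): /p/ is a stop between vowels /o/ and /a/, so it spirantizes to the fricative [f]. /p/ is a stop between vowels /a/ and /u/, so it spirantizes to the fricative [f]. /buvopapufod/ → buvofafufod.
Rule 3 (intervocalic voicing): /f/ is a voiceless obstruent between vowels /o/ and /a/, so it voices to [v]. /f/ is a voiceless obstruent between vowels /a/ and /u/, so it voices to [v]. /f/ is a voiceless obstruent between vowels /u/ and /o/, so it voices to [v]. /buvofafufod/ → buvovavuvod.
Rule 4 (final devoicing): /d/ is a voiced stop in word-final position, so it devoices to [t]. /buvovavuvod/ → buvovavuvot.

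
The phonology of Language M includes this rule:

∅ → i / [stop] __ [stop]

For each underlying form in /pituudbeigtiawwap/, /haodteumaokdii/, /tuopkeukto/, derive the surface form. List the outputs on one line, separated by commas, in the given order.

/pituudbeigtiawwap/: /d/ and /b/ form a stop–stop cluster, so [i] is inserted between them. /g/ and /t/ form a stop–stop cluster, so [i] is inserted between them. → [pituudibeigitiawwap].
/haodteumaokdii/: /d/ and /t/ form a stop–stop cluster, so [i] is inserted between them. /k/ and /d/ form a stop–stop cluster, so [i] is inserted between them. → [haoditeumaokidii].
/tuopkeukto/: /p/ and /k/ form a stop–stop cluster, so [i] is inserted between them. /k/ and /t/ form a stop–stop cluster, so [i] is inserted between them. → [tuopikeukito].

pituudibeigitiawwap, haoditeumaokidii, tuopikeukito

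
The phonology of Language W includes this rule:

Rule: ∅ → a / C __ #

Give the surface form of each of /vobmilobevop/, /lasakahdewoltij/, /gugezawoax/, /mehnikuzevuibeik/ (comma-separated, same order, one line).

/vobmilobevop/: the form ends in the consonant /p/, so [a] is inserted word-finally. → [vobmilobevopa].
/lasakahdewoltij/: the form ends in the consonant /j/, so [a] is inserted word-finally. → [lasakahdewoltija].
/gugezawoax/: the form ends in the consonant /x/, so [a] is inserted word-finally. → [gugezawoaxa].
/mehnikuzevuibeik/: the form ends in the consonant /k/, so [a] is inserted word-finally. → [mehnikuzevuibeika].

vobmilobevopa, lasakahdewoltija, gugezawoaxa, mehnikuzevuibeika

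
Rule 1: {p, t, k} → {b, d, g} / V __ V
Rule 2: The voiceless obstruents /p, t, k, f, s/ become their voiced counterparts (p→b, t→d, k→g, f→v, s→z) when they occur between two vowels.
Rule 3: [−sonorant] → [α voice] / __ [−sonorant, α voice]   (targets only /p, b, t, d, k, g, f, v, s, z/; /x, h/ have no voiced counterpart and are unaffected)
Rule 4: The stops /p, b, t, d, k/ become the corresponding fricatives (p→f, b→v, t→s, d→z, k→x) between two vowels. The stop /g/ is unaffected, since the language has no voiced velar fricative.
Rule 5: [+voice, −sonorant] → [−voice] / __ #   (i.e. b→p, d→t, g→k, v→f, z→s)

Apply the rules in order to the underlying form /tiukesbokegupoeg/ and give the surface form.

tiugezbogeguvoek

Rule 1 (intervocalic voicing): /k/ is a voiceless stop between vowels /u/ and /e/, so it voices to [g]. /k/ is a voiceless stop between vowels /o/ and /e/, so it voices to [g]. /p/ is a voiceless stop between vowels /u/ and /o/, so it voices to [b]. /tiukesbokegupoeg/ → tiugesbogeguboeg.
Rule 2 (intervocalic voicing): no segment meets the environment; /tiugesbogeguboeg/ is unchanged.
Rule 3 (regressive voicing assimilation): /s/ precedes the voiced obstruent /b/, so it voices to [z] by assimilation. /tiugesbogeguboeg/ → tiugezbogeguboeg.
Rule 4 (intervocalic spirantization): /b/ is a stop between vowels /u/ and /o/, so it spirantizes to the fricative [v]. /tiugezbogeguboeg/ → tiugezbogeguvoeg.
Rule 5 (final devoicing): /g/ is a voiced obstruent in word-final position, so it devoices to [k]. /tiugezbogeguvoeg/ → tiugezbogeguvoek.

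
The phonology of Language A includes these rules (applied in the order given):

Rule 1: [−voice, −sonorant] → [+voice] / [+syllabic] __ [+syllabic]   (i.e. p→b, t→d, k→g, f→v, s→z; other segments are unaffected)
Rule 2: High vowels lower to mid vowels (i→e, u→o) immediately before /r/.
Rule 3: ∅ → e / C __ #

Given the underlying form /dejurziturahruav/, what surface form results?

dejorzidorahruave

Rule 1 (intervocalic voicing): /t/ is a voiceless obstruent between vowels /i/ and /u/, so it voices to [d]. /dejurziturahruav/ → dejurzidurahruav.
Rule 2 (pre-rhotic lowering): /u/ is a high vowel immediately before /r/, so it lowers to [o]. /u/ is a high vowel immediately before /r/, so it lowers to [o]. /dejurzidurahruav/ → dejorzidorahruav.
Rule 3 (final e-epenthesis): the form ends in the consonant /v/, so [e] is inserted word-finally. /dejorzidorahruav/ → dejorzidorahruave.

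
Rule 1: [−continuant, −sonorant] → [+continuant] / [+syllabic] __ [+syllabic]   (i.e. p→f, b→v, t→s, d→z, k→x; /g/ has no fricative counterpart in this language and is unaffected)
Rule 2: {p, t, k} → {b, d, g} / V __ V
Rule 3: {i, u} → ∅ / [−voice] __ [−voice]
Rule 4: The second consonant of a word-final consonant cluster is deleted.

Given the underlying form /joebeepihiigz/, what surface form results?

Rule 1 (intervocalic spirantization): /b/ is a stop between vowels /e/ and /e/, so it spirantizes to the fricative [v]. /p/ is a stop between vowels /e/ and /i/, so it spirantizes to the fricative [f]. /joebeepihiigz/ → joeveefihiigz.
Rule 2 (intervocalic voicing): no segment meets the environment; /joeveefihiigz/ is unchanged.
Rule 3 (high vowel syncope): /i/ is a high vowel flanked by voiceless consonants /f/ and /h/, so it deletes. /joeveefihiigz/ → joeveefhiigz.
Rule 4 (final cluster simplification): /z/ is the second consonant of a word-final cluster /gz/, so it deletes. /joeveefhiigz/ → joeveefhiig.

joeveefhiig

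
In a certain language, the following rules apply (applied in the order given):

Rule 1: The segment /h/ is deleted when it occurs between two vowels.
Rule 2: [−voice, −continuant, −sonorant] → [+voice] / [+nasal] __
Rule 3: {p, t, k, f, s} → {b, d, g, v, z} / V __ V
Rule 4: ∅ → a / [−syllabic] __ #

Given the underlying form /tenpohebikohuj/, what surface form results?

Rule 1 (intervocalic h-deletion): /h/ occurs between vowels /o/ and /e/, so it deletes. /h/ occurs between vowels /o/ and /u/, so it deletes. /tenpohebikohuj/ → tenpoebikouj.
Rule 2 (post-nasal voicing): /p/ is a voiceless stop immediately after the nasal /n/, so it voices to [b]. /tenpoebikouj/ → tenboebikouj.
Rule 3 (intervocalic voicing): /k/ is a voiceless obstruent between vowels /i/ and /o/, so it voices to [g]. /tenboebikouj/ → tenboebigouj.
Rule 4 (final a-epenthesis): the form ends in the consonant /j/, so [a] is inserted word-finally. /tenboebigouj/ → tenboebigouja.

tenboebigouja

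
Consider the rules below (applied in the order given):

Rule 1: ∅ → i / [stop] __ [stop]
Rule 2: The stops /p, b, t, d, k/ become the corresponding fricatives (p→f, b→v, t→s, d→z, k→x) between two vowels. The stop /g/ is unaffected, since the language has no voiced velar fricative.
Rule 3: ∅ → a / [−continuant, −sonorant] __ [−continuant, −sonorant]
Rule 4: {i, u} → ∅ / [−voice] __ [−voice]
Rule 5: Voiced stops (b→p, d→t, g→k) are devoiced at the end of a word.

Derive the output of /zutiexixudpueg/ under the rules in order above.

Rule 1 (stop-cluster i-epenthesis): /d/ and /p/ form a stop–stop cluster, so [i] is inserted between them. /zutiexixudpueg/ → zutiexixudipueg.
Rule 2 (intervocalic spirantization): /t/ is a stop between vowels /u/ and /i/, so it spirantizes to the fricative [s]. /d/ is a stop between vowels /u/ and /i/, so it spirantizes to the fricative [z]. /p/ is a stop between vowels /i/ and /u/, so it spirantizes to the fricative [f]. /zutiexixudipueg/ → zusiexixuzifueg.
Rule 3 (stop-cluster a-epenthesis): no segment meets the environment; /zusiexixuzifueg/ is unchanged.
Rule 4 (high vowel syncope): /i/ is a high vowel flanked by voiceless consonants /x/ and /x/, so it deletes. /zusiexixuzifueg/ → zusiexxuzifueg.
Rule 5 (final devoicing): /g/ is a voiced stop in word-final position, so it devoices to [k]. /zusiexxuzifueg/ → zusiexxuzifuek.

zusiexxuzifuek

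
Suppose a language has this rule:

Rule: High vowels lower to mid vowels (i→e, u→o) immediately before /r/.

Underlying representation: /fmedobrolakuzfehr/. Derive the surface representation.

fmedobrolakuzfehr

No segment of /fmedobrolakuzfehr/ meets the structural description of the rule, so the form surfaces unchanged.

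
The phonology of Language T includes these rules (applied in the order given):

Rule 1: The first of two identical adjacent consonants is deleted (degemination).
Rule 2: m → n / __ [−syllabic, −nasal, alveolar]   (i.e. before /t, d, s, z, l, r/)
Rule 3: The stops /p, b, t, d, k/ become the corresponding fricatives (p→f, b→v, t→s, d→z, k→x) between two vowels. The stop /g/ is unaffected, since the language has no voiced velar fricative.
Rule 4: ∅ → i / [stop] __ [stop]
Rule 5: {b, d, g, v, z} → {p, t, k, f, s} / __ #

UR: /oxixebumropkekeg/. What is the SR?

Rule 1 (degemination): no segment meets the environment; /oxixebumropkekeg/ is unchanged.
Rule 2 (nasal place assimilation): /m/ precedes the alveolar consonant /r/, so it assimilates in place to [n]. /oxixebumropkekeg/ → oxixebunropkekeg.
Rule 3 (intervocalic spirantization): /b/ is a stop between vowels /e/ and /u/, so it spirantizes to the fricative [v]. /k/ is a stop between vowels /e/ and /e/, so it spirantizes to the fricative [x]. /oxixebunropkekeg/ → oxixevunropkexeg.
Rule 4 (stop-cluster i-epenthesis): /p/ and /k/ form a stop–stop cluster, so [i] is inserted between them. /oxixevunropkexeg/ → oxixevunropikexeg.
Rule 5 (final devoicing): /g/ is a voiced obstruent in word-final position, so it devoices to [k]. /oxixevunropikexeg/ → oxixevunropikexek.

oxixevunropikexek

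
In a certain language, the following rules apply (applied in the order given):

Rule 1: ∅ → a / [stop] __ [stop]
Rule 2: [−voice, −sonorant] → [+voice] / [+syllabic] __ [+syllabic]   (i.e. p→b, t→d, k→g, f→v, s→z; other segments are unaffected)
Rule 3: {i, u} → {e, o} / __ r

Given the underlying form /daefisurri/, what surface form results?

Rule 1 (stop-cluster a-epenthesis): no segment meets the environment; /daefisurri/ is unchanged.
Rule 2 (intervocalic voicing): /f/ is a voiceless obstruent between vowels /e/ and /i/, so it voices to [v]. /s/ is a voiceless obstruent between vowels /i/ and /u/, so it voices to [z]. /daefisurri/ → daevizurri.
Rule 3 (pre-rhotic lowering): /u/ is a high vowel immediately before /r/, so it lowers to [o]. /daevizurri/ → daevizorri.

daevizorri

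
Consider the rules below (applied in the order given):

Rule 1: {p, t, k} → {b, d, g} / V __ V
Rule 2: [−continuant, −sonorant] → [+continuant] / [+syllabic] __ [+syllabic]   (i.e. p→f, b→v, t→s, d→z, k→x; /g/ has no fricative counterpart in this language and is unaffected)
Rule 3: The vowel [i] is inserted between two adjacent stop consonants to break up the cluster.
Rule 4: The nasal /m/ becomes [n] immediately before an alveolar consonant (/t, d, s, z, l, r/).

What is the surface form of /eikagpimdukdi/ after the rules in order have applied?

eigagipindukidi

Rule 1 (intervocalic voicing): /k/ is a voiceless stop between vowels /i/ and /a/, so it voices to [g]. /eikagpimdukdi/ → eigagpimdukdi.
Rule 2 (intervocalic spirantization): no segment meets the environment; /eigagpimdukdi/ is unchanged.
Rule 3 (stop-cluster i-epenthesis): /g/ and /p/ form a stop–stop cluster, so [i] is inserted between them. /k/ and /d/ form a stop–stop cluster, so [i] is inserted between them. /eigagpimdukdi/ → eigagipimdukidi.
Rule 4 (nasal place assimilation): /m/ precedes the alveolar consonant /d/, so it assimilates in place to [n]. /eigagipimdukidi/ → eigagipindukidi.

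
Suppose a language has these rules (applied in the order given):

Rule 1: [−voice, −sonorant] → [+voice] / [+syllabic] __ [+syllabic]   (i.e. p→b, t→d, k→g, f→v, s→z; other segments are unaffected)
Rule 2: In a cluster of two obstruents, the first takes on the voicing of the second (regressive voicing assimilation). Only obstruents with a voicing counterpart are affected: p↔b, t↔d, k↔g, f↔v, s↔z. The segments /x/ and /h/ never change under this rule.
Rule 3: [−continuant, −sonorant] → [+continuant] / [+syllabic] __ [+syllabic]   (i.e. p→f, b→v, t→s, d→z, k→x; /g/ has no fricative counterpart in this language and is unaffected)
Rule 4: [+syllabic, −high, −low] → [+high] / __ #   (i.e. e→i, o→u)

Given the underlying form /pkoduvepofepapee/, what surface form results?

Rule 1 (intervocalic voicing): /p/ is a voiceless obstruent between vowels /e/ and /o/, so it voices to [b]. /f/ is a voiceless obstruent between vowels /o/ and /e/, so it voices to [v]. /p/ is a voiceless obstruent between vowels /e/ and /a/, so it voices to [b]. /p/ is a voiceless obstruent between vowels /a/ and /e/, so it voices to [b]. /pkoduvepofepapee/ → pkoduvebovebabee.
Rule 2 (regressive voicing assimilation): no segment meets the environment; /pkoduvebovebabee/ is unchanged.
Rule 3 (intervocalic spirantization): /d/ is a stop between vowels /o/ and /u/, so it spirantizes to the fricative [z]. /b/ is a stop between vowels /e/ and /o/, so it spirantizes to the fricative [v]. /b/ is a stop between vowels /e/ and /a/, so it spirantizes to the fricative [v]. /b/ is a stop between vowels /a/ and /e/, so it spirantizes to the fricative [v]. /pkoduvebovebabee/ → pkozuvevovevavee.
Rule 4 (final vowel raising): /e/ is a mid vowel in word-final position, so it raises to [i]. /pkozuvevovevavee/ → pkozuvevovevavei.

pkozuvevovevavei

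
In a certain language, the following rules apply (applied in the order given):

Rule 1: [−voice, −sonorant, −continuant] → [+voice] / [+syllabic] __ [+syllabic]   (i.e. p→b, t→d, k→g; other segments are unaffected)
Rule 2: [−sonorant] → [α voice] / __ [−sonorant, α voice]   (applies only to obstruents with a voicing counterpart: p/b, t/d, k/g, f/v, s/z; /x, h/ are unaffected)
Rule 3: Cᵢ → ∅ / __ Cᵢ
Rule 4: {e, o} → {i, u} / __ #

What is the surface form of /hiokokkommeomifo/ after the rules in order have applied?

hiogokomeomifu

Rule 1 (intervocalic voicing): /k/ is a voiceless stop between vowels /o/ and /o/, so it voices to [g]. /hiokokkommeomifo/ → hiogokkommeomifo.
Rule 2 (regressive voicing assimilation): no segment meets the environment; /hiogokkommeomifo/ is unchanged.
Rule 3 (degemination): /kk/ is a geminate; the first /k/ deletes. /mm/ is a geminate; the first /m/ deletes. /hiogokkommeomifo/ → hiogokomeomifo.
Rule 4 (final vowel raising): /o/ is a mid vowel in word-final position, so it raises to [u]. /hiogokomeomifo/ → hiogokomeomifu.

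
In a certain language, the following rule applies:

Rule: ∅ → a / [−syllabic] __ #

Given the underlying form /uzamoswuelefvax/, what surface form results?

the form ends in the consonant /x/, so [a] is inserted word-finally.
Surface form: [uzamoswuelefvaxa].

uzamoswuelefvaxa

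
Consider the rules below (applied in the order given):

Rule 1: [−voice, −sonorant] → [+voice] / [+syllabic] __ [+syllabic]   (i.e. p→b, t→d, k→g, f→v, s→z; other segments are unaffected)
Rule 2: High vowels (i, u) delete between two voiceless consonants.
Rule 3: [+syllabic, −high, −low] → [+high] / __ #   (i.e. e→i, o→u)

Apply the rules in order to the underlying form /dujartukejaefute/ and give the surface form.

Rule 1 (intervocalic voicing): /k/ is a voiceless obstruent between vowels /u/ and /e/, so it voices to [g]. /f/ is a voiceless obstruent between vowels /e/ and /u/, so it voices to [v]. /t/ is a voiceless obstruent between vowels /u/ and /e/, so it voices to [d]. /dujartukejaefute/ → dujartugejaevude.
Rule 2 (high vowel syncope): no segment meets the environment; /dujartugejaevude/ is unchanged.
Rule 3 (final vowel raising): /e/ is a mid vowel in word-final position, so it raises to [i]. /dujartugejaevude/ → dujartugejaevudi.

dujartugejaevudi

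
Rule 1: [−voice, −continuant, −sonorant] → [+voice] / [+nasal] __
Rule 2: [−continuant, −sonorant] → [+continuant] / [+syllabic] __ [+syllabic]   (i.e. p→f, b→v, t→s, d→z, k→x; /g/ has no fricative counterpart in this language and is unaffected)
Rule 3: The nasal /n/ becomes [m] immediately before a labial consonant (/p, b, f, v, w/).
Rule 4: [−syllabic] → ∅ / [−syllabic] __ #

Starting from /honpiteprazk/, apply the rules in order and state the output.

Rule 1 (post-nasal voicing): /p/ is a voiceless stop immediately after the nasal /n/, so it voices to [b]. /honpiteprazk/ → honbiteprazk.
Rule 2 (intervocalic spirantization): /t/ is a stop between vowels /i/ and /e/, so it spirantizes to the fricative [s]. /honbiteprazk/ → honbiseprazk.
Rule 3 (nasal place assimilation): /n/ precedes the labial consonant /b/, so it assimilates in place to [m]. /honbiseprazk/ → hombiseprazk.
Rule 4 (final cluster simplification): /k/ is the second consonant of a word-final cluster /zk/, so it deletes. /hombiseprazk/ → hombisepraz.

hombisepraz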